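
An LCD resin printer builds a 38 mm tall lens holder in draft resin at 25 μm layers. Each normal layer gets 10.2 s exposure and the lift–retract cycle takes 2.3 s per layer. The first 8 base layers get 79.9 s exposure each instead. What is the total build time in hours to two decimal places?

5.43 hours

Layer count = ceil(38 / 0.025) = 1520.
Burn-in layers = 8 × (79.9 + 2.3) = 657.6 s.
Normal layers = 1512 × (10.2 + 2.3) = 18900 s.
Sum: 657.6 + 18900 = 19557.6 s → 5.43 hours.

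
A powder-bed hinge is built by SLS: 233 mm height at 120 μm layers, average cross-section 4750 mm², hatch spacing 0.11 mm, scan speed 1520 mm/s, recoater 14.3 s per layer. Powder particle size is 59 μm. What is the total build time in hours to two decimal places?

23.04 hours

Layer count = ceil(233 / 0.12) = 1942.
Per-layer scan distance = 4750 / 0.11, so 43181.8 mm.
Per-layer scan time: 43181.8 / 1520 → 28.4091 s.
Layer cycle = 28.4091 + 14.3, so 42.7091 s.
Build time = 1942 × 42.7091 = 82941.0722 s = 23.04 hours.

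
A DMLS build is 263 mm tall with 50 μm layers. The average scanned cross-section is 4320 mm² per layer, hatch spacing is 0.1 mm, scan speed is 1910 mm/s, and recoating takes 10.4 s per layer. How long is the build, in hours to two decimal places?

48.24 hours

Layer count = ceil(263 / 0.05) = 5260.
Hatch length per layer = 4320 / 0.1 = 43200 mm.
Per-layer scan time = 43200 / 1910, so 22.6178 s.
Time per layer: 22.6178 + 10.4 → 33.0178 s.
Build time = 5260 × 33.0178 = 173673.628 s = 48.24 hours.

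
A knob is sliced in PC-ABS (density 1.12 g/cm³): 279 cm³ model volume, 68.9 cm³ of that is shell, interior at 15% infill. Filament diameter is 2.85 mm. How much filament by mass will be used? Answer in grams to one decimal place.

112.5 g

Volume inside the shell = 279 − 68.9 = 210.1 cm³.
Deposited infill: 0.15 × 210.1 → 31.515 cm³.
Deposited volume = 68.9 + 31.515 = 100.415 cm³.
Mass: 100.415 × 1.12 → 112.4648 g.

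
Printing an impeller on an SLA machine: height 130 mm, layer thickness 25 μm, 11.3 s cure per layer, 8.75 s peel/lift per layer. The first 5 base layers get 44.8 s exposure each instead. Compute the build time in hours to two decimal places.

Layers = ⌈130/0.025⌉ = 5200.
Burn-in layers = 5 × (44.8 + 8.75) = 267.75 s.
Regular layers = 5195 × (11.3 + 8.75), so 104159.75 s.
Sum: 267.75 + 104159.75 = 104427.5 s → 29.01 hours.

29.01 hours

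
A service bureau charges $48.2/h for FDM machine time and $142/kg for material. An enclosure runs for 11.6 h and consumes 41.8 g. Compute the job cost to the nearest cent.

$565.06

Machine-time cost = 48.2 × 11.6 = $559.12.
Material charge = 142 × 41.8/1000, so $5.9356.
Total = 559.12 + 5.9356 = 565.0556 ≈ $565.06.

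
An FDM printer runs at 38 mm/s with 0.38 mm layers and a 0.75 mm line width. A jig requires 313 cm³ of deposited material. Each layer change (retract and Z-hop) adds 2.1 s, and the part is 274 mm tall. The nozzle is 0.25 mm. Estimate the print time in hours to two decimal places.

Line area = 0.38 × 0.75 = 0.285 mm².
Toolpath length = 313 cm³ / 0.285 mm² = 313000 / 0.285 = 1098245.6 mm.
Print-move time = 1098245.6 / 38 = 28901.2 s.
Layers = ⌈274/0.38⌉ = 722.
Non-print overhead: 722 × 2.1 → 1516.2 s.
Total = 28901.2 + 1516.2 = 30417.4 s = 8.45 hours.

8.45 hours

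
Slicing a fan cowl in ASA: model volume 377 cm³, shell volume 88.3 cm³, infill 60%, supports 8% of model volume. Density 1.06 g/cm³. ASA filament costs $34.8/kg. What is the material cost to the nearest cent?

$10.76

Infill region = 377 − 88.3, so 288.7 cm³.
Infill deposited = 0.60 × 288.7, so 173.22 cm³.
Support: 0.08 × 377 → 30.16 cm³.
Total printed volume: 88.3 + 173.22 + 30.16 → 291.68 cm³.
Mass = 291.68 × 1.06, so 309.1808 g.
Cost = 309.1808 g / 1000 × $34.8/kg = $10.76.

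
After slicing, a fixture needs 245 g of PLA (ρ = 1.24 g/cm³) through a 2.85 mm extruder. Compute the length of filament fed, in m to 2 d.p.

Extruded volume: 245/1.24 = 197.5806 cm³ (197580.6 mm³).
Filament cross-section = π × (2.85/2)² = 6.3794 mm².
Length = 197580.6 / 6.3794 = 30971.66 mm = 30.97 m.

30.97 m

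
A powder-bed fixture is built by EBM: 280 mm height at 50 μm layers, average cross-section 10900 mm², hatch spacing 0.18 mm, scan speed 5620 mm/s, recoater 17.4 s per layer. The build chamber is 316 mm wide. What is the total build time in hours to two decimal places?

Number of layers: 280 / 0.05 → 5600 (rounded up).
Per-layer scan distance = 10900 / 0.18, so 60555.6 mm.
Scan time per layer = 60555.6 / 5620, so 10.775 s.
Per-layer time = 10.775 + 17.4 = 28.175 s.
Total: 5600 × 28.175 s = 157780 s → 43.83 hours.

43.83 hours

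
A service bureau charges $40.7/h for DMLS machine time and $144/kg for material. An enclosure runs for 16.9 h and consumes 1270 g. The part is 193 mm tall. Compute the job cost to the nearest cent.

Time charge = 40.7 × 16.9 = $687.83.
Material charge = 144 × 1270/1000 = $182.88.
Total = 687.83 + 182.88 = $870.71.

$870.71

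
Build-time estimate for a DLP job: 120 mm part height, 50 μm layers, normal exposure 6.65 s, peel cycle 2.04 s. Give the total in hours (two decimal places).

Layers = ⌈120/0.05⌉ = 2400.
Cycle time = 6.65 + 2.04, so 8.69 s.
Build time: 2400 × 8.69 s = 20856 s, i.e. 5.79 hours.

5.79 hours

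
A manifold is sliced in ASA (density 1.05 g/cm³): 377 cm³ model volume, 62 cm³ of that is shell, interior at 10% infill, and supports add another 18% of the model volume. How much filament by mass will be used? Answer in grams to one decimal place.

169.4 g

Interior volume = 377 − 62, so 315 cm³.
Infill volume: 0.10 × 315 → 31.5 cm³.
Support: 0.18 × 377 → 67.86 cm³.
Deposited volume = 62 + 31.5 + 67.86 = 161.36 cm³.
Mass: 161.36 × 1.05 → 169.428 g.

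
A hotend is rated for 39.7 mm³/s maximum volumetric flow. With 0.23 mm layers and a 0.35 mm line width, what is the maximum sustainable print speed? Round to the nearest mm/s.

Extrusion cross-section = 0.23 × 0.35, so 0.0805 mm².
Max speed = 39.7 / 0.0805 = 493.17 ≈ 493 mm/s.

493 mm/s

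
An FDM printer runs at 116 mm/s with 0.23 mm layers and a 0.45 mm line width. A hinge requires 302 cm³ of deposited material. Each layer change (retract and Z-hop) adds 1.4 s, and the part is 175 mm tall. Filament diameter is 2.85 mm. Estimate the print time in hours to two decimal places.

Line area: 0.23 × 0.45 → 0.1035 mm².
Toolpath length = 302 cm³ / 0.1035 mm² = 302000 / 0.1035 = 2917874.4 mm.
Time extruding = 2917874.4 / 116 = 25154.1 s.
Number of layers: 175 / 0.23 → 761 (rounded up).
Non-print overhead = 761 × 1.4, so 1065.4 s.
Total = 25154.1 + 1065.4 = 26219.5 s = 7.28 hours.

7.28 hours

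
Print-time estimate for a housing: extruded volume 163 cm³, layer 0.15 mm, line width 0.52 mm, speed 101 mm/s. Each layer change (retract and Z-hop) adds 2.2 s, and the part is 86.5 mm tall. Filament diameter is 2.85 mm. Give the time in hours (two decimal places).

6.10 hours

Bead cross-section = 0.15 × 0.52 = 0.078 mm².
Path length: 163000 mm³ / 0.078 mm² → 2089743.6 mm.
Extrusion time = 2089743.6 / 101, so 20690.5 s.
Layer count = ceil(86.5 / 0.15) = 577.
Layer-change overhead = 577 × 2.2 = 1269.4 s.
Altogether 20690.5 + 1269.4 = 21959.9 s, i.e. 6.10 hours.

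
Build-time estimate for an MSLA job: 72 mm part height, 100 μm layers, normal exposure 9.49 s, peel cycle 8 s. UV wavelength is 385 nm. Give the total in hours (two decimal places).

3.50 hours

Number of layers: 72 / 0.1 → 720 (rounded up).
Cycle time = 9.49 + 8 = 17.49 s.
Total = 720 × 17.49 = 12592.8 s = 3.50 hours.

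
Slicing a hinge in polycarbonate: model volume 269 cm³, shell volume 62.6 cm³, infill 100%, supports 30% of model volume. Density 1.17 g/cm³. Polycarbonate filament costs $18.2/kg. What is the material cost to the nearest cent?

Interior volume = 269 − 62.6 = 206.4 cm³.
Infill volume: 1.00 × 206.4 → 206.4 cm³.
Support: 0.30 × 269 → 80.7 cm³.
Deposited volume: 62.6 + 206.4 + 80.7 → 349.7 cm³.
Mass = 349.7 × 1.17, so 409.149 g.
Cost = 409.149 g / 1000 × $18.2/kg = $7.45.

$7.45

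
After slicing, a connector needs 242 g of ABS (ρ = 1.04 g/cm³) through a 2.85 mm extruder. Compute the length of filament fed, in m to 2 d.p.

36.48 m

Volume = 242 g / 1.04 g·cm⁻³ = 232.6923 cm³ = 232692.3 mm³.
Filament cross-section = π × (2.85/2)² = 6.3794 mm².
L = V/A = 232692.3/6.3794 = 36475.58 mm → 36.48 m.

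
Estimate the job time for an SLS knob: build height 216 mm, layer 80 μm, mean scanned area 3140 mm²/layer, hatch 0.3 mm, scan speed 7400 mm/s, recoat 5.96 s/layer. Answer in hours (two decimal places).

Number of layers: 216 / 0.08 → 2700 (rounded up).
Hatch length per layer = 3140 / 0.3, so 10466.7 mm.
Per-layer scan time = 10466.7 / 7400 = 1.4144 s.
Per-layer time = 1.4144 + 5.96, so 7.3744 s.
Build time = 2700 × 7.3744 = 19910.88 s = 5.53 hours.

5.53 hours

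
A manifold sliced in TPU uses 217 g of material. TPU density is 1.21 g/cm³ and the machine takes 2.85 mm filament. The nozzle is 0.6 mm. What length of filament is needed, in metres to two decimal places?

Volume = 217 g / 1.21 g·cm⁻³ = 179.3388 cm³ = 179338.8 mm³.
A = π r² = π × 1.425² = 6.3794 mm².
Length = 179338.8 / 6.3794 = 28112.17 mm = 28.11 m.

28.11 m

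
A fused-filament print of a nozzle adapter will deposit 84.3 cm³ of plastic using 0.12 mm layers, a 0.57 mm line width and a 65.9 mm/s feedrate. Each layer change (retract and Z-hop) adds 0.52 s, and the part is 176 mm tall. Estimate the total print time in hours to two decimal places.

5.41 hours

Extrusion cross-section: 0.12 × 0.57 → 0.0684 mm².
Path length: 84300 mm³ / 0.0684 mm² → 1232456.1 mm.
Extrusion time = 1232456.1 / 65.9, so 18701.9 s.
Number of layers: 176 / 0.12 → 1467 (rounded up).
Z-hop total: 1467 × 0.52 → 762.84 s.
Altogether 18701.9 + 762.84 = 19464.74 s, i.e. 5.41 hours.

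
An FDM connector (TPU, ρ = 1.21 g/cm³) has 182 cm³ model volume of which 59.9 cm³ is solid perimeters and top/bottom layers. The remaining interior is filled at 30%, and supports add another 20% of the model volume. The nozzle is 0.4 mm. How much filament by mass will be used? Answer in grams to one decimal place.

160.8 g

Infill region = 182 − 59.9 = 122.1 cm³.
Infill deposited = 0.30 × 122.1 = 36.63 cm³.
Support: 0.20 × 182 → 36.4 cm³.
Deposited volume = 59.9 + 36.63 + 36.4, so 132.93 cm³.
Mass = 132.93 × 1.21, so 160.8453 g.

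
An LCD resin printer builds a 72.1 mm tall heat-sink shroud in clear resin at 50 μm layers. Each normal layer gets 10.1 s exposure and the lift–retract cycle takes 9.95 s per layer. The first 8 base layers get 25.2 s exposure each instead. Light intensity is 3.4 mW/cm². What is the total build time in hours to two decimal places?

Layer count = ceil(72.1 / 0.05) = 1442.
Burn-in layers = 8 × (25.2 + 9.95) = 281.2 s.
Normal layers = 1434 × (10.1 + 9.95), so 28751.7 s.
Sum: 281.2 + 28751.7 = 29032.9 s → 8.06 hours.

8.06 hours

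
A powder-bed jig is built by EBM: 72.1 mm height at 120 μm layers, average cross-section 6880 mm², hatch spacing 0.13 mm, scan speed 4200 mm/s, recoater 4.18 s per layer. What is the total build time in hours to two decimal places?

Number of layers: 72.1 / 0.12 → 601 (rounded up).
Hatch length per layer = 6880 / 0.13 = 52923.1 mm.
Scan time per layer: 52923.1 / 4200 → 12.6007 s.
Layer cycle: 12.6007 + 4.18 → 16.7807 s.
Total: 601 × 16.7807 s = 10085.2007 s → 2.80 hours.

2.80 hours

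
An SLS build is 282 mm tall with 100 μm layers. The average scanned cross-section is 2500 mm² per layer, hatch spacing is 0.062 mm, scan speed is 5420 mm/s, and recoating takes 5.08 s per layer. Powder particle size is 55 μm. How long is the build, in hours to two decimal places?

9.81 hours

Number of layers: 282 / 0.1 → 2820 (rounded up).
Scan path per layer = 2500 / 0.062 = 40322.6 mm.
Scan time per layer = 40322.6 / 5420 = 7.4396 s.
Per-layer time = 7.4396 + 5.08 = 12.5196 s.
Total: 2820 × 12.5196 s = 35305.272 s → 9.81 hours.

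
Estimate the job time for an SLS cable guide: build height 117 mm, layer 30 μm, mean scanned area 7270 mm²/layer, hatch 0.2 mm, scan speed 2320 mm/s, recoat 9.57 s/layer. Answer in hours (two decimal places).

Number of layers: 117 / 0.03 → 3900 (rounded up).
Scan path per layer: 7270 / 0.2 → 36350 mm.
Per-layer scan time: 36350 / 2320 → 15.6681 s.
Time per layer: 15.6681 + 9.57 → 25.2381 s.
Total: 3900 × 25.2381 s = 98428.59 s → 27.34 hours.

27.34 hours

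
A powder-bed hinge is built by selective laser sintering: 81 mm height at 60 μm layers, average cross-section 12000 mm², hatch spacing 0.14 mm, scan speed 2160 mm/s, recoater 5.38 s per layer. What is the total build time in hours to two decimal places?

16.90 hours

Layer count = ceil(81 / 0.06) = 1350.
Scan path per layer = 12000 / 0.14 = 85714.3 mm.
Laser time per layer = 85714.3 / 2160, so 39.6825 s.
Layer cycle: 39.6825 + 5.38 → 45.0625 s.
Total: 1350 × 45.0625 s = 60834.375 s → 16.90 hours.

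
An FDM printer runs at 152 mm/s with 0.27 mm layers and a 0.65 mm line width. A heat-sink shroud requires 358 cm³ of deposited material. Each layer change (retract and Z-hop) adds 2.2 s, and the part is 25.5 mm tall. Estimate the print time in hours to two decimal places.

Extrusion cross-section = 0.27 × 0.65, so 0.1755 mm².
Total extruded path = 358000/0.1755 = 2039886 mm.
Print-move time: 2039886 / 152 → 13420.3 s.
Layers = ⌈25.5/0.27⌉ = 95.
Non-print overhead = 95 × 2.2, so 209 s.
Altogether 13420.3 + 209 = 13629.3 s, i.e. 3.79 hours.

3.79 hours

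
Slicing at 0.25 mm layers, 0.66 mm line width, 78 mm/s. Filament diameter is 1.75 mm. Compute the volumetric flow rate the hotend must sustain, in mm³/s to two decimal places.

A = 0.25 × 0.66 = 0.165 mm².
Volumetric flow = 78 × 0.165 = 12.87 mm³/s.

12.87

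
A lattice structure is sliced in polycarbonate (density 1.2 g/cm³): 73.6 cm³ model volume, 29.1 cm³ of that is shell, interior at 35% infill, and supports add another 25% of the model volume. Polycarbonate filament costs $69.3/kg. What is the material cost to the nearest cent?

$5.25

Infill region = 73.6 − 29.1, so 44.5 cm³.
Deposited infill: 0.35 × 44.5 → 15.575 cm³.
Support: 0.25 × 73.6 → 18.4 cm³.
Deposited volume = 29.1 + 15.575 + 18.4, so 63.075 cm³.
Mass: 63.075 × 1.2 → 75.69 g.
Cost = 75.69 g / 1000 × $69.3/kg = $5.25.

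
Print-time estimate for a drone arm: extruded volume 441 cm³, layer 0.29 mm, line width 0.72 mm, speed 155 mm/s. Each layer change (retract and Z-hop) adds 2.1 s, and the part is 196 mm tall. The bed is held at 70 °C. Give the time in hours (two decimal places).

4.18 hours

Bead cross-section = 0.29 × 0.72, so 0.2088 mm².
Total extruded path = 441000/0.2088 = 2112069 mm.
Print-move time = 2112069 / 155 = 13626.3 s.
Layer count = ceil(196 / 0.29) = 676.
Non-print overhead: 676 × 2.1 → 1419.6 s.
Altogether 13626.3 + 1419.6 = 15045.9 s, i.e. 4.18 hours.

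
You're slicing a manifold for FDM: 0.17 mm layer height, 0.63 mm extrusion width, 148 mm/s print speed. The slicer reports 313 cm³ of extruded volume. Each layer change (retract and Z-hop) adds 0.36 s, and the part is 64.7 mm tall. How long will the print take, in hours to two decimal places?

5.52 hours

Bead cross-section = 0.17 × 0.63, so 0.1071 mm².
Path length: 313000 mm³ / 0.1071 mm² → 2922502.3 mm.
Print-move time: 2922502.3 / 148 → 19746.6 s.
Layer count = ceil(64.7 / 0.17) = 381.
Layer-change overhead: 381 × 0.36 → 137.16 s.
Total = 19746.6 + 137.16 = 19883.76 s = 5.52 hours.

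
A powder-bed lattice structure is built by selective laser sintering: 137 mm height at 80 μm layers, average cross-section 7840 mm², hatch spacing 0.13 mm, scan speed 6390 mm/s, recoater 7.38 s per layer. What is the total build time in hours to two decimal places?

8.00 hours

Layers = ⌈137/0.08⌉ = 1713.
Scan path per layer: 7840 / 0.13 → 60307.7 mm.
Per-layer scan time: 60307.7 / 6390 → 9.4378 s.
Layer cycle = 9.4378 + 7.38 = 16.8178 s.
Total: 1713 × 16.8178 s = 28808.8914 s → 8.00 hours.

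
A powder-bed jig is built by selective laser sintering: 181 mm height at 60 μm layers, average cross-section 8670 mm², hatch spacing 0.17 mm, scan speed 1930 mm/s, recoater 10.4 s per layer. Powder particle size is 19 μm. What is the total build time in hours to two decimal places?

30.86 hours

Layer count = ceil(181 / 0.06) = 3017.
Hatch length per layer = 8670 / 0.17, so 51000 mm.
Scan time per layer: 51000 / 1930 → 26.4249 s.
Per-layer time = 26.4249 + 10.4 = 36.8249 s.
3017 layers × 36.8249 s/layer = 111100.7233 s, i.e. 30.86 hours.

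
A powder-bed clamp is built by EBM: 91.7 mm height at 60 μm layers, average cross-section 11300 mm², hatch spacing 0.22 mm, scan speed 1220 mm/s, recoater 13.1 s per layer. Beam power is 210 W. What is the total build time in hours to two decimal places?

Number of layers: 91.7 / 0.06 → 1529 (rounded up).
Hatch length per layer = 11300 / 0.22, so 51363.6 mm.
Scan time per layer = 51363.6 / 1220 = 42.1013 s.
Per-layer time = 42.1013 + 13.1 = 55.2013 s.
1529 layers × 55.2013 s/layer = 84402.7877 s, i.e. 23.45 hours.

23.45 hours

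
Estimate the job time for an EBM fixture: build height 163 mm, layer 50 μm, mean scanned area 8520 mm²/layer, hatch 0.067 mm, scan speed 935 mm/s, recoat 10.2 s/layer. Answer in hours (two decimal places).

132.40 hours

Layer count = ceil(163 / 0.05) = 3260.
Per-layer scan distance: 8520 / 0.067 → 127164.2 mm.
Per-layer scan time: 127164.2 / 935 → 136.0045 s.
Layer cycle: 136.0045 + 10.2 → 146.2045 s.
Total: 3260 × 146.2045 s = 476626.67 s → 132.40 hours.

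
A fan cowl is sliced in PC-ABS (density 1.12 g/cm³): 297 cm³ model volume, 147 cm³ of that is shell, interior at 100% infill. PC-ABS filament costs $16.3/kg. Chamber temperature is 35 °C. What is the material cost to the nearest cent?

Volume inside the shell = 297 − 147, so 150 cm³.
Infill deposited = 1.00 × 150, so 150 cm³.
Deposited volume = 147 + 150 = 297 cm³.
Mass: 297 × 1.12 → 332.64 g.
Cost = 332.64 g / 1000 × $16.3/kg = $5.42.

$5.42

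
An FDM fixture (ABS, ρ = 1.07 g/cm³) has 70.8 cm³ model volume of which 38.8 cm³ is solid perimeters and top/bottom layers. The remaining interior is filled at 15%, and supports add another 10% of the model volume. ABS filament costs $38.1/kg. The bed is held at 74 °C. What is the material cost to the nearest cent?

Volume inside the shell = 70.8 − 38.8, so 32 cm³.
Infill volume: 0.15 × 32 → 4.8 cm³.
Support = 0.10 × 70.8, so 7.08 cm³.
Total extruded = 38.8 + 4.8 + 7.08 = 50.68 cm³.
Mass: 50.68 × 1.07 → 54.2276 g.
Cost = 54.2276 g / 1000 × $38.1/kg = $2.07.

$2.07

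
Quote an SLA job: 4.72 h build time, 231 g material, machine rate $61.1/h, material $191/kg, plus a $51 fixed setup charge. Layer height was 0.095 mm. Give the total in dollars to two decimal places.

$383.51

Machine-time cost = 61.1 × 4.72, so $288.392.
Feedstock cost = 191 × 231/1000 = $44.121.
Adding setup: 288.392 + 44.121 + 51 → 383.513 ≈ $383.51.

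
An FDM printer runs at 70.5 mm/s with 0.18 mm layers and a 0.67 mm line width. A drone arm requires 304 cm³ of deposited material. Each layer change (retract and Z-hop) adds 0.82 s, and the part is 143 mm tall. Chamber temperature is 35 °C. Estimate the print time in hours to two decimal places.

Line area: 0.18 × 0.67 → 0.1206 mm².
Total extruded path = 304000/0.1206 = 2520729.7 mm.
Extrusion time = 2520729.7 / 70.5, so 35755 s.
Layer count = ceil(143 / 0.18) = 795.
Layer-change overhead: 795 × 0.82 → 651.9 s.
Altogether 35755 + 651.9 = 36406.9 s, i.e. 10.11 hours.

10.11 hours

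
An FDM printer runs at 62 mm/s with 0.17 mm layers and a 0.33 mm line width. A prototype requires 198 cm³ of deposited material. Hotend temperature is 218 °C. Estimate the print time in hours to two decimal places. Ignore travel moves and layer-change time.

15.81 hours

Bead cross-section = 0.17 × 0.33 = 0.0561 mm².
Path length: 198000 mm³ / 0.0561 mm² → 3529411.8 mm.
Extrusion time = 3529411.8 / 62, so 56926 s.
56926 s = 15.81 hours.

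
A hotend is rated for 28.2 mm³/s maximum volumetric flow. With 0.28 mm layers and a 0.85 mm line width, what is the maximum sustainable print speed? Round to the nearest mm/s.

118 mm/s

A: 0.28 × 0.85 → 0.238 mm².
v_max = Q/A = 28.2/0.238 = 118.49 mm/s → 118 mm/s.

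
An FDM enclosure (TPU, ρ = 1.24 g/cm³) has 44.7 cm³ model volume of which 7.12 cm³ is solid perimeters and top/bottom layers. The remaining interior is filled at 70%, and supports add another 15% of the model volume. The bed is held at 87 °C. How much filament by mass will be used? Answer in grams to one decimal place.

Infill region = 44.7 − 7.12, so 37.58 cm³.
Infill deposited = 0.70 × 37.58 = 26.306 cm³.
Support = 0.15 × 44.7, so 6.705 cm³.
Total extruded = 7.12 + 26.306 + 6.705, so 40.131 cm³.
Mass = 40.131 × 1.24 = 49.76244 g.

49.8 g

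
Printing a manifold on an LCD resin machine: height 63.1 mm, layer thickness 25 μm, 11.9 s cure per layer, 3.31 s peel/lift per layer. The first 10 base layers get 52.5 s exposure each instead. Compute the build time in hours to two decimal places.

10.78 hours

Number of layers: 63.1 / 0.025 → 2524 (rounded up).
Burn-in layers = 10 × (52.5 + 3.31), so 558.1 s.
Remaining layers = 2514 × (11.9 + 3.31), so 38237.94 s.
Sum: 558.1 + 38237.94 = 38796.04 s → 10.78 hours.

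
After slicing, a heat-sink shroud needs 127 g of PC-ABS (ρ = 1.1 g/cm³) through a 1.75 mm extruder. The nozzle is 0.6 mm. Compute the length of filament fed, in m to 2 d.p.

Extruded volume: 127/1.1 = 115.4545 cm³ (115454.5 mm³).
A = π r² = π × 0.875² = 2.4053 mm².
Length = 115454.5 / 2.4053 = 48000.04 mm = 48.00 m.

48.00 m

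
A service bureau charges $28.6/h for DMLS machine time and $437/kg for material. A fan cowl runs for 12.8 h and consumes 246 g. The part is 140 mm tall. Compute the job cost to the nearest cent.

$473.58

Machine-time cost = 28.6 × 12.8 = $366.08.
Material charge = 437 × 246/1000 = $107.502.
Total = 366.08 + 107.502 = 473.582 ≈ $473.58.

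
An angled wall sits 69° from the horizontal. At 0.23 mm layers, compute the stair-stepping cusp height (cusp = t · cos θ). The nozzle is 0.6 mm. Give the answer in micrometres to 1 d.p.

cos(69°) = 0.3584, so cusp = 0.23 × 0.3584 = 0.082432 mm → 82.4 μm.

82.4 μm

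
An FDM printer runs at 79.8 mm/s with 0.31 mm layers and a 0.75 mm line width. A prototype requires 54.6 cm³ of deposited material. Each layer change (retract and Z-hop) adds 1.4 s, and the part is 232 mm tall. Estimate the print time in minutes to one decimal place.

Bead cross-section = 0.31 × 0.75, so 0.2325 mm².
Toolpath length = 54.6 cm³ / 0.2325 mm² = 54600 / 0.2325 = 234838.7 mm.
Time extruding: 234838.7 / 79.8 → 2942.8 s.
Layers = ⌈232/0.31⌉ = 749.
Non-print overhead = 749 × 1.4, so 1048.6 s.
Total = 2942.8 + 1048.6 = 3991.4 s = 66.5 minutes.

66.5 minutes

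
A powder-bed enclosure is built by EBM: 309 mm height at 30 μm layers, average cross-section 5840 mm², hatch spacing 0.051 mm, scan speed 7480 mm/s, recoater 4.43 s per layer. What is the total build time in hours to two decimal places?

56.47 hours

Layer count = ceil(309 / 0.03) = 10300.
Hatch length per layer = 5840 / 0.051, so 114509.8 mm.
Scan time per layer: 114509.8 / 7480 → 15.3088 s.
Layer cycle = 15.3088 + 4.43 = 19.7388 s.
10300 layers × 19.7388 s/layer = 203309.64 s, i.e. 56.47 hours.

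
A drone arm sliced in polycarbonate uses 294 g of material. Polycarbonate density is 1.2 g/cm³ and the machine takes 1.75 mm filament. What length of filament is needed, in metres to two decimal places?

101.86 m

Volume = 294 g / 1.2 g·cm⁻³ = 245 cm³ = 245000 mm³.
Filament cross-section = π × (1.75/2)² = 2.4053 mm².
Length = 245000 / 2.4053 = 101858.4 mm = 101.86 m.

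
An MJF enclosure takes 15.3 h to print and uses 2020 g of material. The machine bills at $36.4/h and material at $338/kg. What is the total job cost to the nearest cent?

Machine-time cost = 36.4 × 15.3, so $556.92.
Material charge: 338 × 2020/1000 → $682.76.
Total = 556.92 + 682.76 = $1239.68.

$1239.68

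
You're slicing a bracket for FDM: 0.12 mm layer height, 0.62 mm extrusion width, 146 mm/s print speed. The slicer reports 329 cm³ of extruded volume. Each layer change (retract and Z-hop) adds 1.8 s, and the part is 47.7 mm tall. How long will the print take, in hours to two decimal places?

8.61 hours

Line area: 0.12 × 0.62 → 0.0744 mm².
Toolpath length = 329 cm³ / 0.0744 mm² = 329000 / 0.0744 = 4422043 mm.
Time extruding = 4422043 / 146, so 30288 s.
Layers = ⌈47.7/0.12⌉ = 398.
Layer-change overhead: 398 × 1.8 → 716.4 s.
Total = 30288 + 716.4 = 31004.4 s = 8.61 hours.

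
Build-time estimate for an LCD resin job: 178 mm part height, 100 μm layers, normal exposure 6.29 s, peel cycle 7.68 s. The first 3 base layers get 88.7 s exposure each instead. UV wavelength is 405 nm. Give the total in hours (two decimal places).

6.98 hours

Number of layers: 178 / 0.1 → 1780 (rounded up).
Bottom layers = 3 × (88.7 + 7.68) = 289.14 s.
Normal layers = 1777 × (6.29 + 7.68) = 24824.69 s.
Total = 289.14 + 24824.69 = 25113.83 s = 6.98 hours.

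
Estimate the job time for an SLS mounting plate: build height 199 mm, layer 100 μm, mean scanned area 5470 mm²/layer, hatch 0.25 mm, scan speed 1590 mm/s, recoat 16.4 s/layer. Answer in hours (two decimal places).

Number of layers: 199 / 0.1 → 1990 (rounded up).
Per-layer scan distance = 5470 / 0.25, so 21880 mm.
Scan time per layer: 21880 / 1590 → 13.761 s.
Per-layer time: 13.761 + 16.4 → 30.161 s.
Total: 1990 × 30.161 s = 60020.39 s → 16.67 hours.

16.67 hours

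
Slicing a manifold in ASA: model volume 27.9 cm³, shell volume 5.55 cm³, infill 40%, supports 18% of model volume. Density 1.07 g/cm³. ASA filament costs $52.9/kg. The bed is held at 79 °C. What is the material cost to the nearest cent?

$1.10

Infill region = 27.9 − 5.55 = 22.35 cm³.
Deposited infill = 0.40 × 22.35 = 8.94 cm³.
Support = 0.18 × 27.9, so 5.022 cm³.
Deposited volume = 5.55 + 8.94 + 5.022, so 19.512 cm³.
Mass = 19.512 × 1.07 = 20.87784 g.
At $52.9/kg: 20.87784/1000 × 52.9 = $1.10.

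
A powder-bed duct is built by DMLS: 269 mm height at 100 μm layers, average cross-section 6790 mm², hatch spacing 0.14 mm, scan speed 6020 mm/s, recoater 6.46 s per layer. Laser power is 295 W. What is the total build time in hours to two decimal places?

Number of layers: 269 / 0.1 → 2690 (rounded up).
Scan path per layer = 6790 / 0.14, so 48500 mm.
Scan time per layer: 48500 / 6020 → 8.0565 s.
Time per layer: 8.0565 + 6.46 → 14.5165 s.
Build time = 2690 × 14.5165 = 39049.385 s = 10.85 hours.

10.85 hours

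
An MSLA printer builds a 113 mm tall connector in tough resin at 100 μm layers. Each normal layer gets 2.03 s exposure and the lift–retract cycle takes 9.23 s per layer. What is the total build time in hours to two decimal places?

Layer count = ceil(113 / 0.1) = 1130.
Each layer takes: 2.03 + 9.23 → 11.26 s.
Build time: 1130 × 11.26 s = 12723.8 s, i.e. 3.53 hours.

3.53 hours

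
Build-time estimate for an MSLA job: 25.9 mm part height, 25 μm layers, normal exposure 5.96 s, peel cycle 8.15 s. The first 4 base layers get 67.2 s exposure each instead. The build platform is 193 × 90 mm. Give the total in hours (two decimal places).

Number of layers: 25.9 / 0.025 → 1036 (rounded up).
Bottom layers = 4 × (67.2 + 8.15) = 301.4 s.
Regular layers = 1032 × (5.96 + 8.15), so 14561.52 s.
Total = 301.4 + 14561.52 = 14862.92 s = 4.13 hours.

4.13 hours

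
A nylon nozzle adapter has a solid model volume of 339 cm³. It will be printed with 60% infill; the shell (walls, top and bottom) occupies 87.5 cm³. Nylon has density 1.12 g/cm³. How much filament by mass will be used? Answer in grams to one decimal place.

Volume inside the shell = 339 − 87.5 = 251.5 cm³.
Deposited infill = 0.60 × 251.5, so 150.9 cm³.
Total extruded: 87.5 + 150.9 → 238.4 cm³.
Mass: 238.4 × 1.12 → 267.008 g.

267.0 g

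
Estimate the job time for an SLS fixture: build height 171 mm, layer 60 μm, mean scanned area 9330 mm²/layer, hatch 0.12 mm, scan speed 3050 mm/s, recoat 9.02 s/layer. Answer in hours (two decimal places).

27.32 hours

Layers = ⌈171/0.06⌉ = 2850.
Hatch length per layer = 9330 / 0.12 = 77750 mm.
Laser time per layer = 77750 / 3050 = 25.4918 s.
Layer cycle = 25.4918 + 9.02, so 34.5118 s.
Build time = 2850 × 34.5118 = 98358.63 s = 27.32 hours.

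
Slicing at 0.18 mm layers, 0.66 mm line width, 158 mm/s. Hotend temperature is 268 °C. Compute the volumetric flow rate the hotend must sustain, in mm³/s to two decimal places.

18.77

A: 0.18 × 0.66 → 0.1188 mm².
Volumetric flow = 158 × 0.1188 = 18.77 mm³/s.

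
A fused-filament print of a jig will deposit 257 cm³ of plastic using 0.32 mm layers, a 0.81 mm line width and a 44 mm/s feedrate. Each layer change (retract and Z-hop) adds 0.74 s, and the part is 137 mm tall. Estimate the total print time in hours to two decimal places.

Extrusion cross-section = 0.32 × 0.81, so 0.2592 mm².
Total extruded path = 257000/0.2592 = 991512.3 mm.
Print-move time: 991512.3 / 44 → 22534.4 s.
Number of layers: 137 / 0.32 → 429 (rounded up).
Layer-change overhead = 429 × 0.74, so 317.46 s.
Altogether 22534.4 + 317.46 = 22851.86 s, i.e. 6.35 hours.

6.35 hours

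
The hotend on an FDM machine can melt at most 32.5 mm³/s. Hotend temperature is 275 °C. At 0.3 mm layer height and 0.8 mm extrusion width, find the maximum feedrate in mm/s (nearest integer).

A: 0.3 × 0.8 → 0.24 mm².
Max speed = 32.5 / 0.24 = 135.42 ≈ 135 mm/s.

135 mm/s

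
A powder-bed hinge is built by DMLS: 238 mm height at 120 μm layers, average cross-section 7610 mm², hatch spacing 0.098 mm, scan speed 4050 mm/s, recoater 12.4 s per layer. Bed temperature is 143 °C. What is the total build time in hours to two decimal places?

17.40 hours

Layers = ⌈238/0.12⌉ = 1984.
Hatch length per layer = 7610 / 0.098 = 77653.1 mm.
Laser time per layer = 77653.1 / 4050 = 19.1736 s.
Per-layer time: 19.1736 + 12.4 → 31.5736 s.
Total: 1984 × 31.5736 s = 62642.0224 s → 17.40 hours.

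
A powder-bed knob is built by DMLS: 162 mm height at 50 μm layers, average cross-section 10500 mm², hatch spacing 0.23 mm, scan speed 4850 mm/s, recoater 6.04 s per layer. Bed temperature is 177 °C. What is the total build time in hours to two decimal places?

13.91 hours

Number of layers: 162 / 0.05 → 3240 (rounded up).
Hatch length per layer = 10500 / 0.23 = 45652.2 mm.
Per-layer scan time: 45652.2 / 4850 → 9.4128 s.
Per-layer time: 9.4128 + 6.04 → 15.4528 s.
Total: 3240 × 15.4528 s = 50067.072 s → 13.91 hours.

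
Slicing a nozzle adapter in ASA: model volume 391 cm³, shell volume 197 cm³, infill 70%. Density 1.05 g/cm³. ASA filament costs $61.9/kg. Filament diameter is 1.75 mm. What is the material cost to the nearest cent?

$21.63

Infill region = 391 − 197 = 194 cm³.
Infill volume = 0.70 × 194, so 135.8 cm³.
Total extruded = 197 + 135.8, so 332.8 cm³.
Mass = 332.8 × 1.05 = 349.44 g.
Cost = 349.44 g / 1000 × $61.9/kg = $21.63.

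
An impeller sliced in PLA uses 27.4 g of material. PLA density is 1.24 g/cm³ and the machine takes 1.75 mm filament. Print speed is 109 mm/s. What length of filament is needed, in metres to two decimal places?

Extruded volume: 27.4/1.24 = 22.0968 cm³ (22096.8 mm³).
Filament cross-section = π × (1.75/2)² = 2.4053 mm².
Length = 22096.8 / 2.4053 = 9186.71 mm = 9.19 m.

9.19 m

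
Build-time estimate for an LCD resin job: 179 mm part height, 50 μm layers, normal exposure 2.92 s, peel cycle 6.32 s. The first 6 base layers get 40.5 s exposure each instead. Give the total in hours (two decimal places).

Layers = ⌈179/0.05⌉ = 3580.
Bottom layers = 6 × (40.5 + 6.32) = 280.92 s.
Regular layers = 3574 × (2.92 + 6.32) = 33023.76 s.
Total = 280.92 + 33023.76 = 33304.68 s = 9.25 hours.

9.25 hours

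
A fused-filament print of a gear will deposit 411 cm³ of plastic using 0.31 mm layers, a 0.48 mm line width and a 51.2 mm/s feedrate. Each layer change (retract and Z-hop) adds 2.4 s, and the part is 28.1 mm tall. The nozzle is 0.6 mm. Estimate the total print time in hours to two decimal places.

15.05 hours

Extrusion cross-section: 0.31 × 0.48 → 0.1488 mm².
Path length: 411000 mm³ / 0.1488 mm² → 2762096.8 mm.
Time extruding = 2762096.8 / 51.2 = 53947.2 s.
Layer count = ceil(28.1 / 0.31) = 91.
Z-hop total = 91 × 2.4 = 218.4 s.
Altogether 53947.2 + 218.4 = 54165.6 s, i.e. 15.05 hours.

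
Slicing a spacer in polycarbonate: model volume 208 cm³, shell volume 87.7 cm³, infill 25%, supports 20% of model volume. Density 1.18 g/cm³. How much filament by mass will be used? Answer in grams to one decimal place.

Volume inside the shell = 208 − 87.7 = 120.3 cm³.
Infill deposited: 0.25 × 120.3 → 30.075 cm³.
Support = 0.20 × 208 = 41.6 cm³.
Total extruded = 87.7 + 30.075 + 41.6, so 159.375 cm³.
Mass: 159.375 × 1.18 → 188.0625 g.

188.1 g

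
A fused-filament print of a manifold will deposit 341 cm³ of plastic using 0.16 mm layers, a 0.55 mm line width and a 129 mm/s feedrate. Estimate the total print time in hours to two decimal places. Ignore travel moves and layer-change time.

Line area = 0.16 × 0.55 = 0.088 mm².
Toolpath length = 341 cm³ / 0.088 mm² = 341000 / 0.088 = 3875000 mm.
Print-move time: 3875000 / 129 → 30038.8 s.
30038.8 s = 8.34 hours.

8.34 hours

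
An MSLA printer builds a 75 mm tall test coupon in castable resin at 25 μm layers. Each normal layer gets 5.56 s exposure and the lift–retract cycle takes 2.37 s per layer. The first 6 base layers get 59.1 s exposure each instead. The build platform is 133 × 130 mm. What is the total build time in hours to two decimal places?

Layer count = ceil(75 / 0.025) = 3000.
Bottom layers = 6 × (59.1 + 2.37), so 368.82 s.
Regular layers = 2994 × (5.56 + 2.37), so 23742.42 s.
Total = 368.82 + 23742.42 = 24111.24 s = 6.70 hours.

6.70 hours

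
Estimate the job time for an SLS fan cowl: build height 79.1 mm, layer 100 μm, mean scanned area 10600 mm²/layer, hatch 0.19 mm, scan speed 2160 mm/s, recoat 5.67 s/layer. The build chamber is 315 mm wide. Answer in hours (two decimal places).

6.92 hours

Number of layers: 79.1 / 0.1 → 791 (rounded up).
Scan path per layer: 10600 / 0.19 → 55789.5 mm.
Per-layer scan time = 55789.5 / 2160 = 25.8285 s.
Per-layer time = 25.8285 + 5.67, so 31.4985 s.
791 layers × 31.4985 s/layer = 24915.3135 s, i.e. 6.92 hours.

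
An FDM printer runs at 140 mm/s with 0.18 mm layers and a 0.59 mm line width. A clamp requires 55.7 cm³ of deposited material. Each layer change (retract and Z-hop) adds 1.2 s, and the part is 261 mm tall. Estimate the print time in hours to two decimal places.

1.52 hours

Extrusion cross-section = 0.18 × 0.59, so 0.1062 mm².
Total extruded path = 55700/0.1062 = 524482.1 mm.
Print-move time = 524482.1 / 140 = 3746.3 s.
Layers = ⌈261/0.18⌉ = 1450.
Z-hop total = 1450 × 1.2 = 1740 s.
Total = 3746.3 + 1740 = 5486.3 s = 1.52 hours.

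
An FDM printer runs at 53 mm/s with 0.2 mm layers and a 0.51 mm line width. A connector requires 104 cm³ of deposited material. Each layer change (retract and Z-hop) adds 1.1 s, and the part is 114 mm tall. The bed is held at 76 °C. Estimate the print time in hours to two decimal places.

Bead cross-section = 0.2 × 0.51 = 0.102 mm².
Toolpath length = 104 cm³ / 0.102 mm² = 104000 / 0.102 = 1019607.8 mm.
Time extruding = 1019607.8 / 53, so 19237.9 s.
Layer count = ceil(114 / 0.2) = 570.
Layer-change overhead: 570 × 1.1 → 627 s.
Altogether 19237.9 + 627 = 19864.9 s, i.e. 5.52 hours.

5.52 hours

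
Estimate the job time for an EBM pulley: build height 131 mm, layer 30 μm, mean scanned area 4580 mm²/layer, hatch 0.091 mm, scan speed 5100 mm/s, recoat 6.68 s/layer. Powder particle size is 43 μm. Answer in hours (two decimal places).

20.07 hours

Layers = ⌈131/0.03⌉ = 4367.
Scan path per layer = 4580 / 0.091, so 50329.7 mm.
Per-layer scan time: 50329.7 / 5100 → 9.8686 s.
Per-layer time = 9.8686 + 6.68 = 16.5486 s.
4367 layers × 16.5486 s/layer = 72267.7362 s, i.e. 20.07 hours.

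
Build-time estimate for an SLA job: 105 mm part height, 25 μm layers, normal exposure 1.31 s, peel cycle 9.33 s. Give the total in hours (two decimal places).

Layer count = ceil(105 / 0.025) = 4200.
Each layer takes: 1.31 + 9.33 → 10.64 s.
Build time: 4200 × 10.64 s = 44688 s, i.e. 12.41 hours.

12.41 hours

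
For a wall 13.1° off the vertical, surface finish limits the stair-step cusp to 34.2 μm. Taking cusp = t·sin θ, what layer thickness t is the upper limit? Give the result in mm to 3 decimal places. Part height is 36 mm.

0.151 mm

sin(13.1°) = 0.2267; t_max = 0.0342/0.2267 = 0.151 mm.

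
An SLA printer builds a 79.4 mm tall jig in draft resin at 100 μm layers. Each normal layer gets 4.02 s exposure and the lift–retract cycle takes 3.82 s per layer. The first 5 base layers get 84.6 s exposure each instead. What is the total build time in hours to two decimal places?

Layer count = ceil(79.4 / 0.1) = 794.
Bottom layers = 5 × (84.6 + 3.82) = 442.1 s.
Normal layers = 789 × (4.02 + 3.82) = 6185.76 s.
Sum: 442.1 + 6185.76 = 6627.86 s → 1.84 hours.

1.84 hours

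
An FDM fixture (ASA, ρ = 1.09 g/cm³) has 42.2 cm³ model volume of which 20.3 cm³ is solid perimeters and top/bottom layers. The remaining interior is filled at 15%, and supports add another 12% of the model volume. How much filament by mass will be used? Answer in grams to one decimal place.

31.2 g

Volume inside the shell: 42.2 − 20.3 → 21.9 cm³.
Infill deposited = 0.15 × 21.9 = 3.285 cm³.
Support = 0.12 × 42.2, so 5.064 cm³.
Deposited volume = 20.3 + 3.285 + 5.064 = 28.649 cm³.
Mass = 28.649 × 1.09, so 31.22741 g.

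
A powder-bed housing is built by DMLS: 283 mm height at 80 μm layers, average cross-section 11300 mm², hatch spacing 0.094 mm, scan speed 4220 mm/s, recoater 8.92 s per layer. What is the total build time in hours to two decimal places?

Number of layers: 283 / 0.08 → 3538 (rounded up).
Scan path per layer: 11300 / 0.094 → 120212.8 mm.
Scan time per layer = 120212.8 / 4220 = 28.4864 s.
Time per layer: 28.4864 + 8.92 → 37.4064 s.
Build time = 3538 × 37.4064 = 132343.8432 s = 36.76 hours.

36.76 hours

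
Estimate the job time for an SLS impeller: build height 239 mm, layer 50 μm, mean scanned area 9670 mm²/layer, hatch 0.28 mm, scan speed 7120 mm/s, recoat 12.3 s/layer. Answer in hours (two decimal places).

Layer count = ceil(239 / 0.05) = 4780.
Hatch length per layer = 9670 / 0.28 = 34535.7 mm.
Scan time per layer = 34535.7 / 7120 = 4.8505 s.
Time per layer = 4.8505 + 12.3 = 17.1505 s.
Total: 4780 × 17.1505 s = 81979.39 s → 22.77 hours.

22.77 hours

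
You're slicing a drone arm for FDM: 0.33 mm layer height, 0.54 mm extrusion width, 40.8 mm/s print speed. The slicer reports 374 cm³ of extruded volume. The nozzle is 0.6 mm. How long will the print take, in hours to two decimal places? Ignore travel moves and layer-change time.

Extrusion cross-section: 0.33 × 0.54 → 0.1782 mm².
Path length: 374000 mm³ / 0.1782 mm² → 2098765.4 mm.
Extrusion time = 2098765.4 / 40.8 = 51440.3 s.
Converting: 51440.3 s = 14.29 hours.

14.29 hours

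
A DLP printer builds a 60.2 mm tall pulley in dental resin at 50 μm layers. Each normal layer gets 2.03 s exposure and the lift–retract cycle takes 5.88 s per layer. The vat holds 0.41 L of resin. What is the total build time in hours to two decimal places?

2.65 hours

Layer count = ceil(60.2 / 0.05) = 1204.
Cycle time: 2.03 + 5.88 → 7.91 s.
Total = 1204 × 7.91 = 9523.64 s = 2.65 hours.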